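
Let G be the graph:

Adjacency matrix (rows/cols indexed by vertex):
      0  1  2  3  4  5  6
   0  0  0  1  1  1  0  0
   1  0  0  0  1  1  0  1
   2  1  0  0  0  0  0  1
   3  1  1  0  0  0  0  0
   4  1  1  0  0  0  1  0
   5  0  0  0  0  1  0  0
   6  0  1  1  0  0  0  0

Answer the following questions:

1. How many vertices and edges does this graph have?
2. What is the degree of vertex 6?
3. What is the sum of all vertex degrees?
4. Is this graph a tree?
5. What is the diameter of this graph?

Count: 7 vertices, 8 edges.
Vertex 6 has neighbors [1, 2], degree = 2.
Handshaking lemma: 2 * 8 = 16.
A tree on 7 vertices has 6 edges. This graph has 8 edges (2 extra). Not a tree.
Diameter (longest shortest path) = 3.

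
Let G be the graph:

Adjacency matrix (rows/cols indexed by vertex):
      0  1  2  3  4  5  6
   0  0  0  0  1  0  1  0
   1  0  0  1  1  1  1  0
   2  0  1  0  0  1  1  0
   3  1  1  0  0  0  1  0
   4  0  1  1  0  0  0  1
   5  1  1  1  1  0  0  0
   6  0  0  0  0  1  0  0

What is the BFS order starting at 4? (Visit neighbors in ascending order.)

BFS from vertex 4 (neighbors processed in ascending order):
Visit order: 4, 1, 2, 6, 3, 5, 0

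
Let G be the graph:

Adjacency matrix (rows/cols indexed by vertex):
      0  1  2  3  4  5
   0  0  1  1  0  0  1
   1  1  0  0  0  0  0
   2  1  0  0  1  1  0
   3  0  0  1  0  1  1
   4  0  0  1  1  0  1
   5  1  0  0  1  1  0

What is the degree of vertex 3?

Vertex 3 has neighbors [2, 4, 5], so deg(3) = 3.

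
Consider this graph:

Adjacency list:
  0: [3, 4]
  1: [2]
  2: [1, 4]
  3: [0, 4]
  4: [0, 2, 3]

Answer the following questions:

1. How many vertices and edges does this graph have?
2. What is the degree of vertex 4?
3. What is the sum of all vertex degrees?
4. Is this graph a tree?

Count: 5 vertices, 5 edges.
Vertex 4 has neighbors [0, 2, 3], degree = 3.
Handshaking lemma: 2 * 5 = 10.
A tree on 5 vertices has 4 edges. This graph has 5 edges (1 extra). Not a tree.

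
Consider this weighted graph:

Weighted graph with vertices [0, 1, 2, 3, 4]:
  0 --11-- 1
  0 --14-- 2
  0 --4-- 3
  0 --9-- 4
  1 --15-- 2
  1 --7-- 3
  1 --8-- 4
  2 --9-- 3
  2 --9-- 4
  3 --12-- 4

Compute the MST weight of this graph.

Applying Kruskal's algorithm (sort edges by weight, add if no cycle):
  Add (0,3) w=4
  Add (1,3) w=7
  Add (1,4) w=8
  Skip (0,4) w=9 (creates cycle)
  Add (2,3) w=9
  Skip (2,4) w=9 (creates cycle)
  Skip (0,1) w=11 (creates cycle)
  Skip (3,4) w=12 (creates cycle)
  Skip (0,2) w=14 (creates cycle)
  Skip (1,2) w=15 (creates cycle)
MST weight = 28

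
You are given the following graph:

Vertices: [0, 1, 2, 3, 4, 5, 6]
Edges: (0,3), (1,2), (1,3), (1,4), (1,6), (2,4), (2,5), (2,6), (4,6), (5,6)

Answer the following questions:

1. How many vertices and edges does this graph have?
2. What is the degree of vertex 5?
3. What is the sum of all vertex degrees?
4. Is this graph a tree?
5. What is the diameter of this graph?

Count: 7 vertices, 10 edges.
Vertex 5 has neighbors [2, 6], degree = 2.
Handshaking lemma: 2 * 10 = 20.
A tree on 7 vertices has 6 edges. This graph has 10 edges (4 extra). Not a tree.
Diameter (longest shortest path) = 4.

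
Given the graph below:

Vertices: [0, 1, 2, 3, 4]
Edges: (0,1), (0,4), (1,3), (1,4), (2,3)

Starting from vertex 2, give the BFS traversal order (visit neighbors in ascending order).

BFS from vertex 2 (neighbors processed in ascending order):
Visit order: 2, 3, 1, 0, 4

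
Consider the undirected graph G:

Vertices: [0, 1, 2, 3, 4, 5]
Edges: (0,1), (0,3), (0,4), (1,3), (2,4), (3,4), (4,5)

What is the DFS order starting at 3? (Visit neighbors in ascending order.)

DFS from vertex 3 (neighbors processed in ascending order):
Visit order: 3, 0, 1, 4, 2, 5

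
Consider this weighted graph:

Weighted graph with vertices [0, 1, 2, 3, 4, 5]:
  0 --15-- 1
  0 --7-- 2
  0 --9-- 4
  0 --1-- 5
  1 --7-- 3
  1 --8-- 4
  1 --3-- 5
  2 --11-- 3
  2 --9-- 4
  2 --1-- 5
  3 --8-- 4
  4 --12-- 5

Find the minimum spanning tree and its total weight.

Applying Kruskal's algorithm (sort edges by weight, add if no cycle):
  Add (0,5) w=1
  Add (2,5) w=1
  Add (1,5) w=3
  Skip (0,2) w=7 (creates cycle)
  Add (1,3) w=7
  Add (1,4) w=8
  Skip (3,4) w=8 (creates cycle)
  Skip (0,4) w=9 (creates cycle)
  Skip (2,4) w=9 (creates cycle)
  Skip (2,3) w=11 (creates cycle)
  Skip (4,5) w=12 (creates cycle)
  Skip (0,1) w=15 (creates cycle)
MST weight = 20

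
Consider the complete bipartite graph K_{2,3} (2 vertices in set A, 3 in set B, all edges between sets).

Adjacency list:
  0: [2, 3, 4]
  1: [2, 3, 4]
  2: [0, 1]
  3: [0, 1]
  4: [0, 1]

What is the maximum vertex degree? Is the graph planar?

Set-A vertices have degree 3; set-B vertices have degree 2. Maximum degree = max(2,3) = 3.
min(2,3) <= 2, so K_{2,3} avoids a K_{3,3} subdivision and is planar.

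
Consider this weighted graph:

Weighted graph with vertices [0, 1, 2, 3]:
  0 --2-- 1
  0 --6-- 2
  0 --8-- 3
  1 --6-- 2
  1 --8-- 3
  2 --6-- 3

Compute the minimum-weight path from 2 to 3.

Using Dijkstra's algorithm from vertex 2:
Shortest path: 2 -> 3
Total weight: 6 = 6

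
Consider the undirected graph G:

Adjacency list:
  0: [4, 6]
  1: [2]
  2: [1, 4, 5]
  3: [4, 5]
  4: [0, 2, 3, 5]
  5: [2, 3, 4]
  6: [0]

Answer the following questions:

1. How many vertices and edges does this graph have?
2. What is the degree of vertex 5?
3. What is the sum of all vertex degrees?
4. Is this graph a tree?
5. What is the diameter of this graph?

Count: 7 vertices, 8 edges.
Vertex 5 has neighbors [2, 3, 4], degree = 3.
Handshaking lemma: 2 * 8 = 16.
A tree on 7 vertices has 6 edges. This graph has 8 edges (2 extra). Not a tree.
Diameter (longest shortest path) = 4.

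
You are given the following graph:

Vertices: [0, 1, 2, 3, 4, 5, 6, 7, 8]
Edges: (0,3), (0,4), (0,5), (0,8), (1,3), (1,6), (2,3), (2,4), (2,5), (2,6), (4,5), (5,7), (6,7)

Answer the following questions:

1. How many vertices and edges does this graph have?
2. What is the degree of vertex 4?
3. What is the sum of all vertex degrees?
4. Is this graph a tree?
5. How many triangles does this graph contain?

Count: 9 vertices, 13 edges.
Vertex 4 has neighbors [0, 2, 5], degree = 3.
Handshaking lemma: 2 * 13 = 26.
A tree on 9 vertices has 8 edges. This graph has 13 edges (5 extra). Not a tree.
Number of triangles = 2.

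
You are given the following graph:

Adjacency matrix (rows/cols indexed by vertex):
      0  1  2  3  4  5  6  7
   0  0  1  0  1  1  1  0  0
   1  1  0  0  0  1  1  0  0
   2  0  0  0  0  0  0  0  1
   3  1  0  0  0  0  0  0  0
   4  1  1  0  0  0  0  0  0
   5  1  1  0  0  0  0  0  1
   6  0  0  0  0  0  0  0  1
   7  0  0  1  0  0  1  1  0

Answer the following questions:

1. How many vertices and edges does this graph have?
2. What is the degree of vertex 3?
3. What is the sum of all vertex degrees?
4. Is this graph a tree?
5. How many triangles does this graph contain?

Count: 8 vertices, 9 edges.
Vertex 3 has neighbors [0], degree = 1.
Handshaking lemma: 2 * 9 = 18.
A tree on 8 vertices has 7 edges. This graph has 9 edges (2 extra). Not a tree.
Number of triangles = 2.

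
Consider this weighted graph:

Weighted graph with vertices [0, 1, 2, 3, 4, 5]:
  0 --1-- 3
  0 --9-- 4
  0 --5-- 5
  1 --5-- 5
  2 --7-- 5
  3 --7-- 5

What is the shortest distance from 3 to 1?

Using Dijkstra's algorithm from vertex 3:
Shortest path: 3 -> 0 -> 5 -> 1
Total weight: 1 + 5 + 5 = 11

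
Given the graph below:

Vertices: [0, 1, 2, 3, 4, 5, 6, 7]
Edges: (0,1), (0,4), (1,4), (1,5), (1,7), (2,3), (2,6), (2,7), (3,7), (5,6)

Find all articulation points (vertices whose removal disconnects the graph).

An articulation point is a vertex whose removal disconnects the graph.
Articulation points: [1]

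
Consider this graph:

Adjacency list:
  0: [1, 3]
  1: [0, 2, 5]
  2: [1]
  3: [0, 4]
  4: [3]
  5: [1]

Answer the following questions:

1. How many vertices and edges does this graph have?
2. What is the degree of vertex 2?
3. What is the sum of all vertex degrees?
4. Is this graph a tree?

Count: 6 vertices, 5 edges.
Vertex 2 has neighbors [1], degree = 1.
Handshaking lemma: 2 * 5 = 10.
A graph is a tree iff it is connected and has exactly n-1 edges. This graph is connected (all 6 vertices in one component) and has 6-1 = 5 edges. It is a tree.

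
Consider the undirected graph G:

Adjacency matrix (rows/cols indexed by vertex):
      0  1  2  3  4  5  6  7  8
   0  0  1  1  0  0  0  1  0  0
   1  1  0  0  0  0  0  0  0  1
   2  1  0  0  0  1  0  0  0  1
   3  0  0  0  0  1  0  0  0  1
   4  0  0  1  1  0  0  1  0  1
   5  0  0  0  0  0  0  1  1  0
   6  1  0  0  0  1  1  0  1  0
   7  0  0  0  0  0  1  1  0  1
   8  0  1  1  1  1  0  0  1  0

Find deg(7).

Vertex 7 has neighbors [5, 6, 8], so deg(7) = 3.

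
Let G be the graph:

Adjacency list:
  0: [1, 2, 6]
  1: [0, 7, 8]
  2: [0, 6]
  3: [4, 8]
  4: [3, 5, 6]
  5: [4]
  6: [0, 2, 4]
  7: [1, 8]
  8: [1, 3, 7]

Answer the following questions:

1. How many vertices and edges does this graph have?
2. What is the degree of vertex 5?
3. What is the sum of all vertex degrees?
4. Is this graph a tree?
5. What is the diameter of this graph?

Count: 9 vertices, 11 edges.
Vertex 5 has neighbors [4], degree = 1.
Handshaking lemma: 2 * 11 = 22.
A tree on 9 vertices has 8 edges. This graph has 11 edges (3 extra). Not a tree.
Diameter (longest shortest path) = 4.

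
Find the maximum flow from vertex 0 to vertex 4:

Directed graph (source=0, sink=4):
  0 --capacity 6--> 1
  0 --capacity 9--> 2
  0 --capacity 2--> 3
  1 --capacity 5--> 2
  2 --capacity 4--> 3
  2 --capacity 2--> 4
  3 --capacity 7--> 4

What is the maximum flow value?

Computing max flow:
  Flow on (0->1): 5/6
  Flow on (0->2): 1/9
  Flow on (0->3): 2/2
  Flow on (1->2): 5/5
  Flow on (2->3): 4/4
  Flow on (2->4): 2/2
  Flow on (3->4): 6/7
Maximum flow = 8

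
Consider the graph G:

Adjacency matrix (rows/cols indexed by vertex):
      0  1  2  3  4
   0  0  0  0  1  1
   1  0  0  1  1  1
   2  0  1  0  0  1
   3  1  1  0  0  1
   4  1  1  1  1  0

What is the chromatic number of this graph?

The graph has a maximum clique of size 3 (lower bound on chromatic number).
A valid 3-coloring: {0: 1, 1: 1, 2: 2, 3: 2, 4: 0}.
Chromatic number = 3.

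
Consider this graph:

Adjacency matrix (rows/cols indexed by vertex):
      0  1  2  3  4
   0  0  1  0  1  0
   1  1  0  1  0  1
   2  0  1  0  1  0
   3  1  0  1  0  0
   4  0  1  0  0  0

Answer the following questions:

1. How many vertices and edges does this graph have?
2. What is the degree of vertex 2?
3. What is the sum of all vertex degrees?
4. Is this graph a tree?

Count: 5 vertices, 5 edges.
Vertex 2 has neighbors [1, 3], degree = 2.
Handshaking lemma: 2 * 5 = 10.
A tree on 5 vertices has 4 edges. This graph has 5 edges (1 extra). Not a tree.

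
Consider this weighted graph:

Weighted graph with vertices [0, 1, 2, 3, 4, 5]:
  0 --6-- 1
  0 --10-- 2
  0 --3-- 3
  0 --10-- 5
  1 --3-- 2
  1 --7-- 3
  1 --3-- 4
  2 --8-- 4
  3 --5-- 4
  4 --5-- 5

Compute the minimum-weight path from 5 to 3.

Using Dijkstra's algorithm from vertex 5:
Shortest path: 5 -> 4 -> 3
Total weight: 5 + 5 = 10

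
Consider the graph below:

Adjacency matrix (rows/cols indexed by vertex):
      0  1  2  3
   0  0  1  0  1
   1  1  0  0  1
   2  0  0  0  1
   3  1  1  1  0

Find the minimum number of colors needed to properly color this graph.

The graph has a maximum clique of size 3 (lower bound on chromatic number).
A valid 3-coloring: {0: 1, 1: 2, 2: 1, 3: 0}.
Chromatic number = 3.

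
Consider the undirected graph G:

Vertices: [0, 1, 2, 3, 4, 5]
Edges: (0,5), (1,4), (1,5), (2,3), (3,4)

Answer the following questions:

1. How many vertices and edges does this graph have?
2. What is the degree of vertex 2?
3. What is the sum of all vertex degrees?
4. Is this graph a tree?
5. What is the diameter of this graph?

Count: 6 vertices, 5 edges.
Vertex 2 has neighbors [3], degree = 1.
Handshaking lemma: 2 * 5 = 10.
A graph is a tree iff it is connected and has exactly n-1 edges. This graph is connected (all 6 vertices in one component) and has 6-1 = 5 edges. It is a tree.
Diameter (longest shortest path) = 5.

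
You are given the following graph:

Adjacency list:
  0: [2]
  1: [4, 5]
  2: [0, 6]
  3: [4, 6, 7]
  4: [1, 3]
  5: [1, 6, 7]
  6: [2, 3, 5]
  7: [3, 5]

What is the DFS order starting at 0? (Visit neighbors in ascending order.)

DFS from vertex 0 (neighbors processed in ascending order):
Visit order: 0, 2, 6, 3, 4, 1, 5, 7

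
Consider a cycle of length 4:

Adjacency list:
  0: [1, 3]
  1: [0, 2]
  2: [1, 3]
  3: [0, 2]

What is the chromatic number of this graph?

This is an even cycle (C_4). Even cycles are bipartite.
Chromatic number = 2.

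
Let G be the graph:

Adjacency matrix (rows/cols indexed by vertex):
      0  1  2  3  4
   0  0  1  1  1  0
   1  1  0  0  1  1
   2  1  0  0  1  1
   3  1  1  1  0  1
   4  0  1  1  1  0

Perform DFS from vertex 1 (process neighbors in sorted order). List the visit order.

DFS from vertex 1 (neighbors processed in ascending order):
Visit order: 1, 0, 2, 3, 4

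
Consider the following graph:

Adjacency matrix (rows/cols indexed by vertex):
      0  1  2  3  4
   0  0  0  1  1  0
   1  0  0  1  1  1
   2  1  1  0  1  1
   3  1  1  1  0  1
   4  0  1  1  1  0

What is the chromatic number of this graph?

The graph has a maximum clique of size 4 (lower bound on chromatic number).
A valid 4-coloring: {0: 2, 1: 2, 2: 0, 3: 1, 4: 3}.
Chromatic number = 4.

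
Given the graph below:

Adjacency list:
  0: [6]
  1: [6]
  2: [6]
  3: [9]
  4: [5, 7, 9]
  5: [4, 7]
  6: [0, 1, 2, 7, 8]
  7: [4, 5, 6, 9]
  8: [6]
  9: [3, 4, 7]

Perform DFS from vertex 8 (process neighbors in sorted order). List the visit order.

DFS from vertex 8 (neighbors processed in ascending order):
Visit order: 8, 6, 0, 1, 2, 7, 4, 5, 9, 3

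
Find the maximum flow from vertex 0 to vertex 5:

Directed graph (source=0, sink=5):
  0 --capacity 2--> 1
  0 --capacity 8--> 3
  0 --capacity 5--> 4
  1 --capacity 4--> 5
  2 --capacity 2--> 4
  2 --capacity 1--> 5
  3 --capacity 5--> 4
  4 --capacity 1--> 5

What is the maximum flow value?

Computing max flow:
  Flow on (0->1): 2/2
  Flow on (0->3): 1/8
  Flow on (1->5): 2/4
  Flow on (3->4): 1/5
  Flow on (4->5): 1/1
Maximum flow = 3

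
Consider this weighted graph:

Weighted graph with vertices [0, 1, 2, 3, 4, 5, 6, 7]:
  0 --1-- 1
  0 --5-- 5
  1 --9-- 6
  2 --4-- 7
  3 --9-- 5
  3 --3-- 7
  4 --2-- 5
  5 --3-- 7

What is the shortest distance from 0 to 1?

Using Dijkstra's algorithm from vertex 0:
Shortest path: 0 -> 1
Total weight: 1 = 1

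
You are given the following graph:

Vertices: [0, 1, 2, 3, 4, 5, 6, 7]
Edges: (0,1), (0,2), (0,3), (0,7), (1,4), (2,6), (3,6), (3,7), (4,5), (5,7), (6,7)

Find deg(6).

Vertex 6 has neighbors [2, 3, 7], so deg(6) = 3.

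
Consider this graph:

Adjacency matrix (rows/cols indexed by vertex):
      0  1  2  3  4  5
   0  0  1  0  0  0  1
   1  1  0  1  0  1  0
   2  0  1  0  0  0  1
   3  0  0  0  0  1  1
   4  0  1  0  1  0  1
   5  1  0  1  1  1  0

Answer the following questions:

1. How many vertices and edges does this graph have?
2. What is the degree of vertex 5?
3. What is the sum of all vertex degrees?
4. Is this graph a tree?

Count: 6 vertices, 8 edges.
Vertex 5 has neighbors [0, 2, 3, 4], degree = 4.
Handshaking lemma: 2 * 8 = 16.
A tree on 6 vertices has 5 edges. This graph has 8 edges (3 extra). Not a tree.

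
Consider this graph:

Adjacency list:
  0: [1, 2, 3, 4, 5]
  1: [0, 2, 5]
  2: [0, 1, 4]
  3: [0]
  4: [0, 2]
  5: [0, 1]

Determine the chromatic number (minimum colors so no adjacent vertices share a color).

The graph has a maximum clique of size 3 (lower bound on chromatic number).
A valid 3-coloring: {0: 0, 1: 1, 2: 2, 3: 1, 4: 1, 5: 2}.
Chromatic number = 3.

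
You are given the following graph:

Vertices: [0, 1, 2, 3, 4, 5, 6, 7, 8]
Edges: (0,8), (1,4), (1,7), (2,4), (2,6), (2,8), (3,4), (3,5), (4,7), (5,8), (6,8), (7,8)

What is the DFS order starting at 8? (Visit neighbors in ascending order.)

DFS from vertex 8 (neighbors processed in ascending order):
Visit order: 8, 0, 2, 4, 1, 7, 3, 5, 6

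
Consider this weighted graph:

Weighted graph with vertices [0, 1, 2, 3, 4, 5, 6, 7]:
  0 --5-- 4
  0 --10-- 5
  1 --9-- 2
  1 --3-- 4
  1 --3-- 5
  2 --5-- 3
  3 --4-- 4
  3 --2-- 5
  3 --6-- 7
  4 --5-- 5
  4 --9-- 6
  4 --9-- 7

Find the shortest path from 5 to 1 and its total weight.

Using Dijkstra's algorithm from vertex 5:
Shortest path: 5 -> 1
Total weight: 3 = 3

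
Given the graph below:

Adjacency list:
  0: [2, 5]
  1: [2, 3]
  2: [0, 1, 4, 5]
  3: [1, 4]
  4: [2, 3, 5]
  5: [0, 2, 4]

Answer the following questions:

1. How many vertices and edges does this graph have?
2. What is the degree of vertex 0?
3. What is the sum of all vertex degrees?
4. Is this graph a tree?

Count: 6 vertices, 8 edges.
Vertex 0 has neighbors [2, 5], degree = 2.
Handshaking lemma: 2 * 8 = 16.
A tree on 6 vertices has 5 edges. This graph has 8 edges (3 extra). Not a tree.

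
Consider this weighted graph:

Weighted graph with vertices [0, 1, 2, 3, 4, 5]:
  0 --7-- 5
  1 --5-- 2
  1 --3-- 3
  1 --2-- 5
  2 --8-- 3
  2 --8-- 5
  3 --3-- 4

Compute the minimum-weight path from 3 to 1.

Using Dijkstra's algorithm from vertex 3:
Shortest path: 3 -> 1
Total weight: 3 = 3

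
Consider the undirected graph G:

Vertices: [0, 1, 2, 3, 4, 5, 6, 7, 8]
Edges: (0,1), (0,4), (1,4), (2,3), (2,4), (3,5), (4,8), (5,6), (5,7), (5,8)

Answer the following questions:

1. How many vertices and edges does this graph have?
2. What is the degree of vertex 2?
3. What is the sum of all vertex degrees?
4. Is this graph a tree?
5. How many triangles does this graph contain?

Count: 9 vertices, 10 edges.
Vertex 2 has neighbors [3, 4], degree = 2.
Handshaking lemma: 2 * 10 = 20.
A tree on 9 vertices has 8 edges. This graph has 10 edges (2 extra). Not a tree.
Number of triangles = 1.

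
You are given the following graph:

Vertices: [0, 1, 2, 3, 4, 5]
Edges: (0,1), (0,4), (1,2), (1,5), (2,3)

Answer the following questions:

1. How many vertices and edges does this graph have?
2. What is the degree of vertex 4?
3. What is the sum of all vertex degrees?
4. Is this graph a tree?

Count: 6 vertices, 5 edges.
Vertex 4 has neighbors [0], degree = 1.
Handshaking lemma: 2 * 5 = 10.
A graph is a tree iff it is connected and has exactly n-1 edges. This graph is connected (all 6 vertices in one component) and has 6-1 = 5 edges. It is a tree.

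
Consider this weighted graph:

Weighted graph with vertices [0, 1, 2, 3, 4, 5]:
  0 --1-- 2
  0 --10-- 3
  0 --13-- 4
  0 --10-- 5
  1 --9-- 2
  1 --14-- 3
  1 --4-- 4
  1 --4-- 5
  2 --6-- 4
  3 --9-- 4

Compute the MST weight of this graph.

Applying Kruskal's algorithm (sort edges by weight, add if no cycle):
  Add (0,2) w=1
  Add (1,4) w=4
  Add (1,5) w=4
  Add (2,4) w=6
  Skip (1,2) w=9 (creates cycle)
  Add (3,4) w=9
  Skip (0,5) w=10 (creates cycle)
  Skip (0,3) w=10 (creates cycle)
  Skip (0,4) w=13 (creates cycle)
  Skip (1,3) w=14 (creates cycle)
MST weight = 24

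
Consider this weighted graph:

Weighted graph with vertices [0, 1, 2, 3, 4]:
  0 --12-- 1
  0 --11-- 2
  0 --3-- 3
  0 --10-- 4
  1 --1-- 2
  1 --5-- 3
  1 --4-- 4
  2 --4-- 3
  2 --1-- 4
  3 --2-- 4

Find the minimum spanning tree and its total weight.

Applying Kruskal's algorithm (sort edges by weight, add if no cycle):
  Add (1,2) w=1
  Add (2,4) w=1
  Add (3,4) w=2
  Add (0,3) w=3
  Skip (1,4) w=4 (creates cycle)
  Skip (2,3) w=4 (creates cycle)
  Skip (1,3) w=5 (creates cycle)
  Skip (0,4) w=10 (creates cycle)
  Skip (0,2) w=11 (creates cycle)
  Skip (0,1) w=12 (creates cycle)
MST weight = 7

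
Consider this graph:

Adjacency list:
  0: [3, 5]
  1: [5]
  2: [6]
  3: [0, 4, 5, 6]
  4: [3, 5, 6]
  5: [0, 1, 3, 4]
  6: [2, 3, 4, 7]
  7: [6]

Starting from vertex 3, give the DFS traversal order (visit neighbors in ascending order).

DFS from vertex 3 (neighbors processed in ascending order):
Visit order: 3, 0, 5, 1, 4, 6, 2, 7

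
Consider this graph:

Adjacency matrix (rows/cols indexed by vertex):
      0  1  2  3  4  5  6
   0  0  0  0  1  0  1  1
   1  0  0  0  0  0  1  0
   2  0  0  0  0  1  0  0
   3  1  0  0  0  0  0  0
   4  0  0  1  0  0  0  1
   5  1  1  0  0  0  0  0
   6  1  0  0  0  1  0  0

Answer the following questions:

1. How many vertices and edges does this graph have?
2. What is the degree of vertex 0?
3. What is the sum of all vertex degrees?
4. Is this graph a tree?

Count: 7 vertices, 6 edges.
Vertex 0 has neighbors [3, 5, 6], degree = 3.
Handshaking lemma: 2 * 6 = 12.
A graph is a tree iff it is connected and has exactly n-1 edges. This graph is connected (all 7 vertices in one component) and has 7-1 = 6 edges. It is a tree.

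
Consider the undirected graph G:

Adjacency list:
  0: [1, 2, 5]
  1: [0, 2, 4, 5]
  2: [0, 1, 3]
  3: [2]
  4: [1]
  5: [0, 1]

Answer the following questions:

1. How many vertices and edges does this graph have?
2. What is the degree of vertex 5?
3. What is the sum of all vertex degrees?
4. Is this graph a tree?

Count: 6 vertices, 7 edges.
Vertex 5 has neighbors [0, 1], degree = 2.
Handshaking lemma: 2 * 7 = 14.
A tree on 6 vertices has 5 edges. This graph has 7 edges (2 extra). Not a tree.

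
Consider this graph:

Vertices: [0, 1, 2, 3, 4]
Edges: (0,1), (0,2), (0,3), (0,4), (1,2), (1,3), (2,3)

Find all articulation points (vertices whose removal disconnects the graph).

An articulation point is a vertex whose removal disconnects the graph.
Articulation points: [0]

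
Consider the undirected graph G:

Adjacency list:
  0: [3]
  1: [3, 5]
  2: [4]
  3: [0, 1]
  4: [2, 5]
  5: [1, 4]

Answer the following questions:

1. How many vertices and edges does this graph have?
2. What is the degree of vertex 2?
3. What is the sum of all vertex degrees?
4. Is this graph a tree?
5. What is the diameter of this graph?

Count: 6 vertices, 5 edges.
Vertex 2 has neighbors [4], degree = 1.
Handshaking lemma: 2 * 5 = 10.
A graph is a tree iff it is connected and has exactly n-1 edges. This graph is connected (all 6 vertices in one component) and has 6-1 = 5 edges. It is a tree.
Diameter (longest shortest path) = 5.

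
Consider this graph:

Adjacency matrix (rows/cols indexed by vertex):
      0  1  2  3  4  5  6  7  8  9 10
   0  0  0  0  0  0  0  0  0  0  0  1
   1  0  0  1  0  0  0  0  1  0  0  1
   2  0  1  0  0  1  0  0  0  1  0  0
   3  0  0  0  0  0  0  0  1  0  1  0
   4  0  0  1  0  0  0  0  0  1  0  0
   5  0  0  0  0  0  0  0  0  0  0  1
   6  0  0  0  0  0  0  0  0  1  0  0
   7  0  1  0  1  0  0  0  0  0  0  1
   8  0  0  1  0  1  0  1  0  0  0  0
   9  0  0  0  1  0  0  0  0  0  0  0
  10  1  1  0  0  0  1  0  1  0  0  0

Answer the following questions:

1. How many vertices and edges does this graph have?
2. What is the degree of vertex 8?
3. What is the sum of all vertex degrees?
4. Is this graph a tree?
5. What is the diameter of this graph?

Count: 11 vertices, 12 edges.
Vertex 8 has neighbors [2, 4, 6], degree = 3.
Handshaking lemma: 2 * 12 = 24.
A tree on 11 vertices has 10 edges. This graph has 12 edges (2 extra). Not a tree.
Diameter (longest shortest path) = 6.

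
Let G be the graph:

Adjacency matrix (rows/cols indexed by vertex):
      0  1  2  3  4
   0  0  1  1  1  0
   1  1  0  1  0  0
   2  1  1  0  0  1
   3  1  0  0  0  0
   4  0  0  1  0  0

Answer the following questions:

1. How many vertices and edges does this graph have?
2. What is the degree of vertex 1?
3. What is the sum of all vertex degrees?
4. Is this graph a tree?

Count: 5 vertices, 5 edges.
Vertex 1 has neighbors [0, 2], degree = 2.
Handshaking lemma: 2 * 5 = 10.
A tree on 5 vertices has 4 edges. This graph has 5 edges (1 extra). Not a tree.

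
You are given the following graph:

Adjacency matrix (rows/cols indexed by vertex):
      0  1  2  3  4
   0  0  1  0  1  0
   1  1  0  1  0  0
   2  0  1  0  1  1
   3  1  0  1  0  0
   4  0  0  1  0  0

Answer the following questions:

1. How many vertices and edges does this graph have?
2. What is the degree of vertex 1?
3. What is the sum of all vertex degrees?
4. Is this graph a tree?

Count: 5 vertices, 5 edges.
Vertex 1 has neighbors [0, 2], degree = 2.
Handshaking lemma: 2 * 5 = 10.
A tree on 5 vertices has 4 edges. This graph has 5 edges (1 extra). Not a tree.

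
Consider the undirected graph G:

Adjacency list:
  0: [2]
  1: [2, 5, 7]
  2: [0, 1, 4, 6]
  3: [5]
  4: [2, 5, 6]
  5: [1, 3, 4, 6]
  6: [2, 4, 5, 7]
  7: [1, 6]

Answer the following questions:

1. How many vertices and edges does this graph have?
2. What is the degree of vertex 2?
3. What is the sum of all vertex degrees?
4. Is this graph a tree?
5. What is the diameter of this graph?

Count: 8 vertices, 11 edges.
Vertex 2 has neighbors [0, 1, 4, 6], degree = 4.
Handshaking lemma: 2 * 11 = 22.
A tree on 8 vertices has 7 edges. This graph has 11 edges (4 extra). Not a tree.
Diameter (longest shortest path) = 4.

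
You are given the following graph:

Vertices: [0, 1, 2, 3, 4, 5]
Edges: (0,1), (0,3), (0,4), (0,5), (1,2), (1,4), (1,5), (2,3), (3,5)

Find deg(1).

Vertex 1 has neighbors [0, 2, 4, 5], so deg(1) = 4.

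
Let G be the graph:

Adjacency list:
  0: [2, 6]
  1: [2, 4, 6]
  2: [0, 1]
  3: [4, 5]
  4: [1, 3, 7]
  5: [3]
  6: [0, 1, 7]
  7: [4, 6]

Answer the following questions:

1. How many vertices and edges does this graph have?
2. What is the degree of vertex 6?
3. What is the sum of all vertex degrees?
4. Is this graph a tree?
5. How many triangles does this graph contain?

Count: 8 vertices, 9 edges.
Vertex 6 has neighbors [0, 1, 7], degree = 3.
Handshaking lemma: 2 * 9 = 18.
A tree on 8 vertices has 7 edges. This graph has 9 edges (2 extra). Not a tree.
Number of triangles = 0.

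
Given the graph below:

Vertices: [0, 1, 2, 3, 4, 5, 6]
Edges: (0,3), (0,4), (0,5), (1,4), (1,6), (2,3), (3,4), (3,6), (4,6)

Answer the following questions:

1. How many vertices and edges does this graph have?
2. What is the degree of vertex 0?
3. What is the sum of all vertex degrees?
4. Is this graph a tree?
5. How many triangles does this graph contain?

Count: 7 vertices, 9 edges.
Vertex 0 has neighbors [3, 4, 5], degree = 3.
Handshaking lemma: 2 * 9 = 18.
A tree on 7 vertices has 6 edges. This graph has 9 edges (3 extra). Not a tree.
Number of triangles = 3.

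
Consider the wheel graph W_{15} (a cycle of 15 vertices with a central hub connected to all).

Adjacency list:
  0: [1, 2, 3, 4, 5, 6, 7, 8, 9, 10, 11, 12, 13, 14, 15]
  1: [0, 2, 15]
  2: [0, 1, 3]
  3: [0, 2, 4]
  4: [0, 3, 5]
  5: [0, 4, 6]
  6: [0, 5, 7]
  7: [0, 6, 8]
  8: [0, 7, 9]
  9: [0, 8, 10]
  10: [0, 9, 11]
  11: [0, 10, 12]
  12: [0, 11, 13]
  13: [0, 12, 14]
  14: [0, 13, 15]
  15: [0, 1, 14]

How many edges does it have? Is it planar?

Wheel graph W_{15}: 15 cycle edges + 15 spoke edges = 30 edges.
Total vertices: 16.
The graph is planar.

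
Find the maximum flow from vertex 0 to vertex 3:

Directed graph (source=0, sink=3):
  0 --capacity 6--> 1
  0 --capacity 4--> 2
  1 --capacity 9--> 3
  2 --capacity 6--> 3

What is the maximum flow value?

Computing max flow:
  Flow on (0->1): 6/6
  Flow on (0->2): 4/4
  Flow on (1->3): 6/9
  Flow on (2->3): 4/6
Maximum flow = 10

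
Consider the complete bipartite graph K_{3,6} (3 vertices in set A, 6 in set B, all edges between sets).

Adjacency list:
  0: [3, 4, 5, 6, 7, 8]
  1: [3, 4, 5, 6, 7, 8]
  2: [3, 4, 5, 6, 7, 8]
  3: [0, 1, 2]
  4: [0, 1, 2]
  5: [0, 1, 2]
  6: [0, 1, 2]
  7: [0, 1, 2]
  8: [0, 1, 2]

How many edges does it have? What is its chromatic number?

K_{3,6} has 3 * 6 = 18 edges.
Bipartite graphs have chromatic number 2 (color each partition differently).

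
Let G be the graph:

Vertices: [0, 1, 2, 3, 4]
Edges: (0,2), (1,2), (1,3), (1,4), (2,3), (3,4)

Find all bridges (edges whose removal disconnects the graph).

A bridge is an edge whose removal increases the number of connected components.
Bridges found: (0,2)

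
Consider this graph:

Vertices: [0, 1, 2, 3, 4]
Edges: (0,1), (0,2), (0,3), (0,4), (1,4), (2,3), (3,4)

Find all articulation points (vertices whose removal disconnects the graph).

No articulation points. The graph is biconnected.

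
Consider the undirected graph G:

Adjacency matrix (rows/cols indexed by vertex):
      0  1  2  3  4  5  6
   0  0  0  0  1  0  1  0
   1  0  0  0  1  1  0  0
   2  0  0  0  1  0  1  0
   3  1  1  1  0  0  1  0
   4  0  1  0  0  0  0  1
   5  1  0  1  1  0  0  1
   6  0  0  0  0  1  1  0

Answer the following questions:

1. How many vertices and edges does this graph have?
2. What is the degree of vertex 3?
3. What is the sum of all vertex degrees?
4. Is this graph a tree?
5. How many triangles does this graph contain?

Count: 7 vertices, 9 edges.
Vertex 3 has neighbors [0, 1, 2, 5], degree = 4.
Handshaking lemma: 2 * 9 = 18.
A tree on 7 vertices has 6 edges. This graph has 9 edges (3 extra). Not a tree.
Number of triangles = 2.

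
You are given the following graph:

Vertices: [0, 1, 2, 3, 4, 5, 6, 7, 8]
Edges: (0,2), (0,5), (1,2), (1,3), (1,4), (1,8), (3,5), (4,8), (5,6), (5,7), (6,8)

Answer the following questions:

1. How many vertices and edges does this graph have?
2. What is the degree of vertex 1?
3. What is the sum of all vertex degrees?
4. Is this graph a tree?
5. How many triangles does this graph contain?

Count: 9 vertices, 11 edges.
Vertex 1 has neighbors [2, 3, 4, 8], degree = 4.
Handshaking lemma: 2 * 11 = 22.
A tree on 9 vertices has 8 edges. This graph has 11 edges (3 extra). Not a tree.
Number of triangles = 1.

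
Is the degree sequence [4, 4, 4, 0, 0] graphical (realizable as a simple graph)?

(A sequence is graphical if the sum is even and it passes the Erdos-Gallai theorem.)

Sum of degrees = 12. Sum is even but fails Erdos-Gallai. The sequence is NOT graphical.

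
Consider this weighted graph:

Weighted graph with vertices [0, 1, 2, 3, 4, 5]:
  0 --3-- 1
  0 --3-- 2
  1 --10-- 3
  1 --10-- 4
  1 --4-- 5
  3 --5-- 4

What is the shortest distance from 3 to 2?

Using Dijkstra's algorithm from vertex 3:
Shortest path: 3 -> 1 -> 0 -> 2
Total weight: 10 + 3 + 3 = 16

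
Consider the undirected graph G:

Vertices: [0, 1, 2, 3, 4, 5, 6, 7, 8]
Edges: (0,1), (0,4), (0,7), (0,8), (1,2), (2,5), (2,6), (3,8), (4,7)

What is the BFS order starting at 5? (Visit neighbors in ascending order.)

BFS from vertex 5 (neighbors processed in ascending order):
Visit order: 5, 2, 1, 6, 0, 4, 7, 8, 3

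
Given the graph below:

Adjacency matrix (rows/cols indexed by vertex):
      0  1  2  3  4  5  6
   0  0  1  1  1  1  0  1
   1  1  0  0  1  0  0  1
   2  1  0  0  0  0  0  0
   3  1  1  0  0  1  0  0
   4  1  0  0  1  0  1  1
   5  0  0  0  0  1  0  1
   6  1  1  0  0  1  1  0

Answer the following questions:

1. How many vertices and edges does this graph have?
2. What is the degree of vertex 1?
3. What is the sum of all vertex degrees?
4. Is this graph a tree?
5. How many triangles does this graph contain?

Count: 7 vertices, 11 edges.
Vertex 1 has neighbors [0, 3, 6], degree = 3.
Handshaking lemma: 2 * 11 = 22.
A tree on 7 vertices has 6 edges. This graph has 11 edges (5 extra). Not a tree.
Number of triangles = 5.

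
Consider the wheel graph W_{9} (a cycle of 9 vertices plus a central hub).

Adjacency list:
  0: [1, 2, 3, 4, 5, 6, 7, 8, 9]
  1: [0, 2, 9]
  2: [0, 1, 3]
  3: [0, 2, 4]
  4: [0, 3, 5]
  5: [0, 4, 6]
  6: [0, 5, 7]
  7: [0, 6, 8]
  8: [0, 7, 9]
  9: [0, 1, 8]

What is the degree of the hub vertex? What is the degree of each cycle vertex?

The hub connects to all 9 cycle vertices, so deg(hub) = 9.
Each cycle vertex connects to 2 neighbors on the cycle plus the hub, so deg(cycle vertex) = 3.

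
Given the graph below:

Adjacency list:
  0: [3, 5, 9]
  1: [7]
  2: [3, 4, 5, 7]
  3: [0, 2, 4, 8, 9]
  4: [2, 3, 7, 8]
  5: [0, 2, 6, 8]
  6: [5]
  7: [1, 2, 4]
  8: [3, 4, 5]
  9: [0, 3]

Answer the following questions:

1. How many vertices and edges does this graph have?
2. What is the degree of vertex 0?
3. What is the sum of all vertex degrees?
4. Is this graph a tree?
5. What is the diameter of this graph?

Count: 10 vertices, 15 edges.
Vertex 0 has neighbors [3, 5, 9], degree = 3.
Handshaking lemma: 2 * 15 = 30.
A tree on 10 vertices has 9 edges. This graph has 15 edges (6 extra). Not a tree.
Diameter (longest shortest path) = 4.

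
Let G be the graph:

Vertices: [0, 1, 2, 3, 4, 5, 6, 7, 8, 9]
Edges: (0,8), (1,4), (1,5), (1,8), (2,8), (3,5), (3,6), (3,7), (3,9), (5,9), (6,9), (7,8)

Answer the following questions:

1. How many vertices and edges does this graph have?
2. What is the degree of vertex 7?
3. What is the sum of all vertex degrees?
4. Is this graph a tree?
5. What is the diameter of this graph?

Count: 10 vertices, 12 edges.
Vertex 7 has neighbors [3, 8], degree = 2.
Handshaking lemma: 2 * 12 = 24.
A tree on 10 vertices has 9 edges. This graph has 12 edges (3 extra). Not a tree.
Diameter (longest shortest path) = 4.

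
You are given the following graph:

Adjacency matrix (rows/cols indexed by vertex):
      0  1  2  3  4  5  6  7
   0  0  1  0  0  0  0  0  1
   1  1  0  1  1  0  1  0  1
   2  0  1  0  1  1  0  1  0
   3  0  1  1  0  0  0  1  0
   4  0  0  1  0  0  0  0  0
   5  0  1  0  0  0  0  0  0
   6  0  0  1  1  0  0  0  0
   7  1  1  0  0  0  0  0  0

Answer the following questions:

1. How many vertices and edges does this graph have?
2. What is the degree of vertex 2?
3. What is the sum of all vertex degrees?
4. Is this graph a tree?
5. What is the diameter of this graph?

Count: 8 vertices, 10 edges.
Vertex 2 has neighbors [1, 3, 4, 6], degree = 4.
Handshaking lemma: 2 * 10 = 20.
A tree on 8 vertices has 7 edges. This graph has 10 edges (3 extra). Not a tree.
Diameter (longest shortest path) = 3.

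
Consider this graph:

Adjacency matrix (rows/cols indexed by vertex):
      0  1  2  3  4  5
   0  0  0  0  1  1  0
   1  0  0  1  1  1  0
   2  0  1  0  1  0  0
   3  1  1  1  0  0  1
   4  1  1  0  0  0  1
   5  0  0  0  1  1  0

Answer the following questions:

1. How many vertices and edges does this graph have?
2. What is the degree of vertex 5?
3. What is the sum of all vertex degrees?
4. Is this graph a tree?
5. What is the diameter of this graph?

Count: 6 vertices, 8 edges.
Vertex 5 has neighbors [3, 4], degree = 2.
Handshaking lemma: 2 * 8 = 16.
A tree on 6 vertices has 5 edges. This graph has 8 edges (3 extra). Not a tree.
Diameter (longest shortest path) = 2.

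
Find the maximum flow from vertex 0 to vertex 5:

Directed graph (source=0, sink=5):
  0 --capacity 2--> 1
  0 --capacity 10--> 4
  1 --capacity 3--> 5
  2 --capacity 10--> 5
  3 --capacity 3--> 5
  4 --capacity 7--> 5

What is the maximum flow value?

Computing max flow:
  Flow on (0->1): 2/2
  Flow on (0->4): 7/10
  Flow on (1->5): 2/3
  Flow on (4->5): 7/7
Maximum flow = 9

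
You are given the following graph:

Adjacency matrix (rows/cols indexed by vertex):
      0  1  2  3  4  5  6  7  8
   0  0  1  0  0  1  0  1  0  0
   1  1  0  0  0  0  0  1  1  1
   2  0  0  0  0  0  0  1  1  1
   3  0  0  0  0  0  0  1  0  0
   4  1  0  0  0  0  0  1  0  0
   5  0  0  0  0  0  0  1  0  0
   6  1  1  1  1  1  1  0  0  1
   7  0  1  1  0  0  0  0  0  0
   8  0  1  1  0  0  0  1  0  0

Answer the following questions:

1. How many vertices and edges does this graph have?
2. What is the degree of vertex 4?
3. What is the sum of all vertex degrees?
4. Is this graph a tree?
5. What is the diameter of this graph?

Count: 9 vertices, 13 edges.
Vertex 4 has neighbors [0, 6], degree = 2.
Handshaking lemma: 2 * 13 = 26.
A tree on 9 vertices has 8 edges. This graph has 13 edges (5 extra). Not a tree.
Diameter (longest shortest path) = 3.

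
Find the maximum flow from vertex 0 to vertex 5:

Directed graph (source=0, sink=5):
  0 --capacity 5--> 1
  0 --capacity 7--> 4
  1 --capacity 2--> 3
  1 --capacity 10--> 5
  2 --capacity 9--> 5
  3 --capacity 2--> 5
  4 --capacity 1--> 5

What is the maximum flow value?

Computing max flow:
  Flow on (0->1): 5/5
  Flow on (0->4): 1/7
  Flow on (1->5): 5/10
  Flow on (4->5): 1/1
Maximum flow = 6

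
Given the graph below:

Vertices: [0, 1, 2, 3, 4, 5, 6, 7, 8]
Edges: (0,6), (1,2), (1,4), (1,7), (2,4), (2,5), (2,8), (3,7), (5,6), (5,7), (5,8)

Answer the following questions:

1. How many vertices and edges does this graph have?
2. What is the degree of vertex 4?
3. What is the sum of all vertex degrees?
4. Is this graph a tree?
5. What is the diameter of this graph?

Count: 9 vertices, 11 edges.
Vertex 4 has neighbors [1, 2], degree = 2.
Handshaking lemma: 2 * 11 = 22.
A tree on 9 vertices has 8 edges. This graph has 11 edges (3 extra). Not a tree.
Diameter (longest shortest path) = 4.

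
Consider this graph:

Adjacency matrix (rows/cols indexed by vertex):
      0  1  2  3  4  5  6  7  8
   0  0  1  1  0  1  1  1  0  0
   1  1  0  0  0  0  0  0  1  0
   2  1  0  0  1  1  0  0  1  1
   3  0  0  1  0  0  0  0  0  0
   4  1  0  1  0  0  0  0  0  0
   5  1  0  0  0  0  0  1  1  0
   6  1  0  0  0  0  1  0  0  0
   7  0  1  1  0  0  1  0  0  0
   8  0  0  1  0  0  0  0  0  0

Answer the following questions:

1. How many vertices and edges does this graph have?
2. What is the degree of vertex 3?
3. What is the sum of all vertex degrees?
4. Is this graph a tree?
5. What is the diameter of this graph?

Count: 9 vertices, 12 edges.
Vertex 3 has neighbors [2], degree = 1.
Handshaking lemma: 2 * 12 = 24.
A tree on 9 vertices has 8 edges. This graph has 12 edges (4 extra). Not a tree.
Diameter (longest shortest path) = 3.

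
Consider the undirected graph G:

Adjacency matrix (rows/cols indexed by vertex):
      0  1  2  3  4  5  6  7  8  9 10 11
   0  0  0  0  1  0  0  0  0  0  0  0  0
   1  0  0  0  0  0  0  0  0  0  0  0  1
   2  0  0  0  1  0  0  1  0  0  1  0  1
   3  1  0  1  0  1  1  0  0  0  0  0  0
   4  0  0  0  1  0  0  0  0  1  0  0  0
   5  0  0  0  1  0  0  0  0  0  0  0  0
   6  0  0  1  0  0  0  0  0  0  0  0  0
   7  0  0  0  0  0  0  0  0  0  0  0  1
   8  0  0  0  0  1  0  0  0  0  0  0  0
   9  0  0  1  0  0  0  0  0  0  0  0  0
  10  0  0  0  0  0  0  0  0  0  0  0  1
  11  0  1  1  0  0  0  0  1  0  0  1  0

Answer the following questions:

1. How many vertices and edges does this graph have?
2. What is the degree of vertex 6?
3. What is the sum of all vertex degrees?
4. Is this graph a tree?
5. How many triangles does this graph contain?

Count: 12 vertices, 11 edges.
Vertex 6 has neighbors [2], degree = 1.
Handshaking lemma: 2 * 11 = 22.
A graph is a tree iff it is connected and has exactly n-1 edges. This graph is connected (all 12 vertices in one component) and has 12-1 = 11 edges. It is a tree.
Number of triangles = 0.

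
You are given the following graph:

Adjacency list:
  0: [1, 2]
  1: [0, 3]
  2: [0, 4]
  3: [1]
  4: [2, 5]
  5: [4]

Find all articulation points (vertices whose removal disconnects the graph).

An articulation point is a vertex whose removal disconnects the graph.
Articulation points: [0, 1, 2, 4]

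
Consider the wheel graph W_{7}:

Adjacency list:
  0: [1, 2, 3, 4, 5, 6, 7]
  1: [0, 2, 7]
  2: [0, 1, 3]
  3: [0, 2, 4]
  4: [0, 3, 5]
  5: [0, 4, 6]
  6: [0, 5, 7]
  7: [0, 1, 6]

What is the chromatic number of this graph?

W_{7} = C_{7} plus a hub adjacent to every cycle vertex.
The outer cycle needs 3 colors (odd cycle); the hub is adjacent to all of them so needs a fresh color.
Chromatic number = 3 + 1 = 4.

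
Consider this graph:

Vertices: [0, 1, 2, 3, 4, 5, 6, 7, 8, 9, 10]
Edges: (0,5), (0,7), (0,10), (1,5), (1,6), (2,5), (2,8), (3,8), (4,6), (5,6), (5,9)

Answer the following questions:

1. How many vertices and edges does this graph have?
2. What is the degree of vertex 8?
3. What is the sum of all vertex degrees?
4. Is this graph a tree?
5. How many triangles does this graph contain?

Count: 11 vertices, 11 edges.
Vertex 8 has neighbors [2, 3], degree = 2.
Handshaking lemma: 2 * 11 = 22.
A tree on 11 vertices has 10 edges. This graph has 11 edges (1 extra). Not a tree.
Number of triangles = 1.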